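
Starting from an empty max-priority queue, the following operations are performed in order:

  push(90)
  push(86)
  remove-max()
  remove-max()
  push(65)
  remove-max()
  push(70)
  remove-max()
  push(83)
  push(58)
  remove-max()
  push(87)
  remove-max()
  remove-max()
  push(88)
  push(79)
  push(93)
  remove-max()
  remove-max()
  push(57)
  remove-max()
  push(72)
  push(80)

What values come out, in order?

insert 90 → {90}
insert 86 → {90, 86}
remove-max → 90; now {86}
remove-max → 86; now {}
insert 65 → {65}
remove-max → 65; now {}
insert 70 → {70}
remove-max → 70; now {}
insert 83 → {83}
insert 58 → {83, 58}
remove-max → 83; now {58}
insert 87 → {87, 58}
remove-max → 87; now {58}
remove-max → 58; now {}
insert 88 → {88}
insert 79 → {88, 79}
insert 93 → {93, 88, 79}
remove-max → 93; now {88, 79}
remove-max → 88; now {79}
insert 57 → {79, 57}
remove-max → 79; now {57}
insert 72 → {72, 57}
insert 80 → {80, 72, 57}

90, 86, 65, 70, 83, 87, 58, 93, 88, 79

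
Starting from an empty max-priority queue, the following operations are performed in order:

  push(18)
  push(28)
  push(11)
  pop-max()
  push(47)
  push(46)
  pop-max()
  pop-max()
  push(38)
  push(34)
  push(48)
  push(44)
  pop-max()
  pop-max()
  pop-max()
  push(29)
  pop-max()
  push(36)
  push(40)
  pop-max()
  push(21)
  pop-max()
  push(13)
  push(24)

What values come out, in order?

insert 18 → {18}
insert 28 → {28, 18}
insert 11 → {28, 18, 11}
pop-max → 28; now {18, 11}
insert 47 → {47, 18, 11}
insert 46 → {47, 46, 18, 11}
pop-max → 47; now {46, 18, 11}
pop-max → 46; now {18, 11}
insert 38 → {38, 18, 11}
insert 34 → {38, 34, 18, 11}
insert 48 → {48, 38, 34, 18, 11}
insert 44 → {48, 44, 38, 34, 18, 11}
pop-max → 48; now {44, 38, 34, 18, 11}
pop-max → 44; now {38, 34, 18, 11}
pop-max → 38; now {34, 18, 11}
insert 29 → {34, 29, 18, 11}
pop-max → 34; now {29, 18, 11}
insert 36 → {36, 29, 18, 11}
insert 40 → {40, 36, 29, 18, 11}
pop-max → 40; now {36, 29, 18, 11}
insert 21 → {36, 29, 21, 18, 11}
pop-max → 36; now {29, 21, 18, 11}
insert 13 → {29, 21, 18, 13, 11}
insert 24 → {29, 24, 21, 18, 13, 11}

28, 47, 46, 48, 44, 38, 34, 40, 36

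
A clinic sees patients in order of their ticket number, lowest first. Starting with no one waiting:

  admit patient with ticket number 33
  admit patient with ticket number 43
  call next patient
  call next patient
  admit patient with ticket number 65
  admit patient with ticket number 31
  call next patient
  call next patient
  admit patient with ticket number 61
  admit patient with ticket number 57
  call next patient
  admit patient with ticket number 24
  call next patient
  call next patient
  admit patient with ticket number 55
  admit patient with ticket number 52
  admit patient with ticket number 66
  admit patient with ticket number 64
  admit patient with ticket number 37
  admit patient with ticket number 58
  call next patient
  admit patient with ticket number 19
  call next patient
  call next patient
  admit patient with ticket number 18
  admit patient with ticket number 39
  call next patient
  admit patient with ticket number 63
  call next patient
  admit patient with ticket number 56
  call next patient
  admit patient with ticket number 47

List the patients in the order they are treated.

33 → 43 → 31 → 65 → 57 → 24 → 61 → 37 → 19 → 52 → 18 → 39 → 55

insert 33 → {33}
insert 43 → {33, 43}
call next patient → 33; now {43}
call next patient → 43; now {}
insert 65 → {65}
insert 31 → {31, 65}
call next patient → 31; now {65}
call next patient → 65; now {}
insert 61 → {61}
insert 57 → {57, 61}
call next patient → 57; now {61}
insert 24 → {24, 61}
call next patient → 24; now {61}
call next patient → 61; now {}
insert 55 → {55}
insert 52 → {52, 55}
insert 66 → {52, 55, 66}
insert 64 → {52, 55, 64, 66}
insert 37 → {37, 52, 55, 64, 66}
insert 58 → {37, 52, 55, 58, 64, 66}
call next patient → 37; now {52, 55, 58, 64, 66}
insert 19 → {19, 52, 55, 58, 64, 66}
call next patient → 19; now {52, 55, 58, 64, 66}
call next patient → 52; now {55, 58, 64, 66}
insert 18 → {18, 55, 58, 64, 66}
insert 39 → {18, 39, 55, 58, 64, 66}
call next patient → 18; now {39, 55, 58, 64, 66}
insert 63 → {39, 55, 58, 63, 64, 66}
call next patient → 39; now {55, 58, 63, 64, 66}
insert 56 → {55, 56, 58, 63, 64, 66}
call next patient → 55; now {56, 58, 63, 64, 66}
insert 47 → {47, 56, 58, 63, 64, 66}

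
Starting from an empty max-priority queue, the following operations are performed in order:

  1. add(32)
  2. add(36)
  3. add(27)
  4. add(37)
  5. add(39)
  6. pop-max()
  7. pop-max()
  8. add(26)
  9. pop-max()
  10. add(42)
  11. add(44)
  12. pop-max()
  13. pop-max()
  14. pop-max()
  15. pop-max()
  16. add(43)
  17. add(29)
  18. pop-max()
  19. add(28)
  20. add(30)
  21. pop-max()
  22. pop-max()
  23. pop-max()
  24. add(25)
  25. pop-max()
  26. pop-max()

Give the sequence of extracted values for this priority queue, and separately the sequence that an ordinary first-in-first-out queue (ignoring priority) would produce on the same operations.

priority queue: [39, 37, 36, 44, 42, 32, 27, 43, 30, 29, 28, 26, 25]; FIFO queue: [32, 36, 27, 37, 39, 26, 42, 44, 43, 29, 28, 30, 25]

insert 32 → {32}
insert 36 → {36, 32}
insert 27 → {36, 32, 27}
insert 37 → {37, 36, 32, 27}
insert 39 → {39, 37, 36, 32, 27}
pop-max → 39; now {37, 36, 32, 27}
pop-max → 37; now {36, 32, 27}
insert 26 → {36, 32, 27, 26}
pop-max → 36; now {32, 27, 26}
insert 42 → {42, 32, 27, 26}
insert 44 → {44, 42, 32, 27, 26}
pop-max → 44; now {42, 32, 27, 26}
pop-max → 42; now {32, 27, 26}
pop-max → 32; now {27, 26}
pop-max → 27; now {26}
insert 43 → {43, 26}
insert 29 → {43, 29, 26}
pop-max → 43; now {29, 26}
insert 28 → {29, 28, 26}
insert 30 → {30, 29, 28, 26}
pop-max → 30; now {29, 28, 26}
pop-max → 29; now {28, 26}
pop-max → 28; now {26}
insert 25 → {26, 25}
pop-max → 26; now {25}
pop-max → 25; now {}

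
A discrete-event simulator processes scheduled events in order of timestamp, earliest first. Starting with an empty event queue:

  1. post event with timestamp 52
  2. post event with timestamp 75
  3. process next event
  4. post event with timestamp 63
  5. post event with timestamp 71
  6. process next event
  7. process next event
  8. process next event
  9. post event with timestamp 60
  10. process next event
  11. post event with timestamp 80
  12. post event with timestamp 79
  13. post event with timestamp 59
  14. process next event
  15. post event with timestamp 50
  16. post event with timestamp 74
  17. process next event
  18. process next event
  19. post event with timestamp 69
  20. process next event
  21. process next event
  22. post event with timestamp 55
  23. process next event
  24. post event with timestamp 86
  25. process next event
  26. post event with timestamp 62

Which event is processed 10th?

insert 52 → {52}
insert 75 → {52, 75}
process next event → 52; now {75}
insert 63 → {63, 75}
insert 71 → {63, 71, 75}
process next event → 63; now {71, 75}
process next event → 71; now {75}
process next event → 75; now {}
insert 60 → {60}
process next event → 60; now {}
insert 80 → {80}
insert 79 → {79, 80}
insert 59 → {59, 79, 80}
process next event → 59; now {79, 80}
insert 50 → {50, 79, 80}
insert 74 → {50, 74, 79, 80}
process next event → 50; now {74, 79, 80}
process next event → 74; now {79, 80}
insert 69 → {69, 79, 80}
process next event → 69; now {79, 80}
process next event → 79; now {80}
insert 55 → {55, 80}
process next event → 55; now {80}
insert 86 → {80, 86}
process next event → 80; now {86}
insert 62 → {62, 86}

79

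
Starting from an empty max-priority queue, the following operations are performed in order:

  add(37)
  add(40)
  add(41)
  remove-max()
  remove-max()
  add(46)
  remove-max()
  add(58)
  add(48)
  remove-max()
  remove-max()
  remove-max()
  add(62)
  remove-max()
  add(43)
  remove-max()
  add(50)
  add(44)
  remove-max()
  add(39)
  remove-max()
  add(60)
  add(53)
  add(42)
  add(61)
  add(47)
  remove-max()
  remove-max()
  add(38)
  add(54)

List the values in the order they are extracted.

[41, 40, 46, 58, 48, 37, 62, 43, 50, 44, 61, 60]

insert 37 → {37}
insert 40 → {40, 37}
insert 41 → {41, 40, 37}
remove-max → 41; now {40, 37}
remove-max → 40; now {37}
insert 46 → {46, 37}
remove-max → 46; now {37}
insert 58 → {58, 37}
insert 48 → {58, 48, 37}
remove-max → 58; now {48, 37}
remove-max → 48; now {37}
remove-max → 37; now {}
insert 62 → {62}
remove-max → 62; now {}
insert 43 → {43}
remove-max → 43; now {}
insert 50 → {50}
insert 44 → {50, 44}
remove-max → 50; now {44}
insert 39 → {44, 39}
remove-max → 44; now {39}
insert 60 → {60, 39}
insert 53 → {60, 53, 39}
insert 42 → {60, 53, 42, 39}
insert 61 → {61, 60, 53, 42, 39}
insert 47 → {61, 60, 53, 47, 42, 39}
remove-max → 61; now {60, 53, 47, 42, 39}
remove-max → 60; now {53, 47, 42, 39}
insert 38 → {53, 47, 42, 39, 38}
insert 54 → {54, 53, 47, 42, 39, 38}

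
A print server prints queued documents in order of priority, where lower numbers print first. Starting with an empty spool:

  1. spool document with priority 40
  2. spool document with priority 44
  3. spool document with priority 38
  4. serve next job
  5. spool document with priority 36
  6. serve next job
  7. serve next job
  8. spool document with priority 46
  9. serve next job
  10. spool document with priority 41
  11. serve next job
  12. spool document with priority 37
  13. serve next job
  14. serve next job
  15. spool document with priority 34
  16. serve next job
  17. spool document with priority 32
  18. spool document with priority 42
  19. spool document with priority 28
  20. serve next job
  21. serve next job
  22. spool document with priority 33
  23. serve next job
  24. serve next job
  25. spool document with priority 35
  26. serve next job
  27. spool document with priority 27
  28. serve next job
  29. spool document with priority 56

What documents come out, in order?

insert 40 → {40}
insert 44 → {40, 44}
insert 38 → {38, 40, 44}
serve next job → 38; now {40, 44}
insert 36 → {36, 40, 44}
serve next job → 36; now {40, 44}
serve next job → 40; now {44}
insert 46 → {44, 46}
serve next job → 44; now {46}
insert 41 → {41, 46}
serve next job → 41; now {46}
insert 37 → {37, 46}
serve next job → 37; now {46}
serve next job → 46; now {}
insert 34 → {34}
serve next job → 34; now {}
insert 32 → {32}
insert 42 → {32, 42}
insert 28 → {28, 32, 42}
serve next job → 28; now {32, 42}
serve next job → 32; now {42}
insert 33 → {33, 42}
serve next job → 33; now {42}
serve next job → 42; now {}
insert 35 → {35}
serve next job → 35; now {}
insert 27 → {27}
serve next job → 27; now {}
insert 56 → {56}

[38, 36, 40, 44, 41, 37, 46, 34, 28, 32, 33, 42, 35, 27]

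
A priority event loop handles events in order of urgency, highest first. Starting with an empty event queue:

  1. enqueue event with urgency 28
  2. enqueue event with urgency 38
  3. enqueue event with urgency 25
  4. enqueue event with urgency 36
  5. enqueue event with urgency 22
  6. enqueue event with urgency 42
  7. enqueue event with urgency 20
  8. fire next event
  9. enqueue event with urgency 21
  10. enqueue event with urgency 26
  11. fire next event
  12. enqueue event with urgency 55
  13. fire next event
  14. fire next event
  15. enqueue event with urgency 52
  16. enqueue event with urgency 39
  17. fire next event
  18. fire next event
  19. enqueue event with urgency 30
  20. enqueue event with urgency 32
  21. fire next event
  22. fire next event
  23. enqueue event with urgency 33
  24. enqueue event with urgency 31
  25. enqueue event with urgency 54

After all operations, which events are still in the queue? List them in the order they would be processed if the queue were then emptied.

54 → 33 → 31 → 28 → 26 → 25 → 22 → 21 → 20

insert 28 → {28}
insert 38 → {38, 28}
insert 25 → {38, 28, 25}
insert 36 → {38, 36, 28, 25}
insert 22 → {38, 36, 28, 25, 22}
insert 42 → {42, 38, 36, 28, 25, 22}
insert 20 → {42, 38, 36, 28, 25, 22, 20}
fire next event → 42; now {38, 36, 28, 25, 22, 20}
insert 21 → {38, 36, 28, 25, 22, 21, 20}
insert 26 → {38, 36, 28, 26, 25, 22, 21, 20}
fire next event → 38; now {36, 28, 26, 25, 22, 21, 20}
insert 55 → {55, 36, 28, 26, 25, 22, 21, 20}
fire next event → 55; now {36, 28, 26, 25, 22, 21, 20}
fire next event → 36; now {28, 26, 25, 22, 21, 20}
insert 52 → {52, 28, 26, 25, 22, 21, 20}
insert 39 → {52, 39, 28, 26, 25, 22, 21, 20}
fire next event → 52; now {39, 28, 26, 25, 22, 21, 20}
fire next event → 39; now {28, 26, 25, 22, 21, 20}
insert 30 → {30, 28, 26, 25, 22, 21, 20}
insert 32 → {32, 30, 28, 26, 25, 22, 21, 20}
fire next event → 32; now {30, 28, 26, 25, 22, 21, 20}
fire next event → 30; now {28, 26, 25, 22, 21, 20}
insert 33 → {33, 28, 26, 25, 22, 21, 20}
insert 31 → {33, 31, 28, 26, 25, 22, 21, 20}
insert 54 → {54, 33, 31, 28, 26, 25, 22, 21, 20}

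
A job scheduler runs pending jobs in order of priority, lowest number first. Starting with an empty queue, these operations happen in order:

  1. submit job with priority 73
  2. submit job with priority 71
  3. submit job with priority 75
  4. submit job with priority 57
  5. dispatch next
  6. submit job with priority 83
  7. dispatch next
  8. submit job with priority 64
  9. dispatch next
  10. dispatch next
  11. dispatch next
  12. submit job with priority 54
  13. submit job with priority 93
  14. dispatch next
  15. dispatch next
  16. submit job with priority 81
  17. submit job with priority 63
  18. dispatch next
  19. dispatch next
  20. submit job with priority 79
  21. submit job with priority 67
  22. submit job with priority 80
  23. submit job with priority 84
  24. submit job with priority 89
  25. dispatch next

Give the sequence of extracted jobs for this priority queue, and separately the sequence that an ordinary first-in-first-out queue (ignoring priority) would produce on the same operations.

insert 73 → {73}
insert 71 → {71, 73}
insert 75 → {71, 73, 75}
insert 57 → {57, 71, 73, 75}
dispatch next → 57; now {71, 73, 75}
insert 83 → {71, 73, 75, 83}
dispatch next → 71; now {73, 75, 83}
insert 64 → {64, 73, 75, 83}
dispatch next → 64; now {73, 75, 83}
dispatch next → 73; now {75, 83}
dispatch next → 75; now {83}
insert 54 → {54, 83}
insert 93 → {54, 83, 93}
dispatch next → 54; now {83, 93}
dispatch next → 83; now {93}
insert 81 → {81, 93}
insert 63 → {63, 81, 93}
dispatch next → 63; now {81, 93}
dispatch next → 81; now {93}
insert 79 → {79, 93}
insert 67 → {67, 79, 93}
insert 80 → {67, 79, 80, 93}
insert 84 → {67, 79, 80, 84, 93}
insert 89 → {67, 79, 80, 84, 89, 93}
dispatch next → 67; now {79, 80, 84, 89, 93}

priority queue: 57 → 71 → 64 → 73 → 75 → 54 → 83 → 63 → 81 → 67; FIFO queue: [73, 71, 75, 57, 83, 64, 54, 93, 81, 63]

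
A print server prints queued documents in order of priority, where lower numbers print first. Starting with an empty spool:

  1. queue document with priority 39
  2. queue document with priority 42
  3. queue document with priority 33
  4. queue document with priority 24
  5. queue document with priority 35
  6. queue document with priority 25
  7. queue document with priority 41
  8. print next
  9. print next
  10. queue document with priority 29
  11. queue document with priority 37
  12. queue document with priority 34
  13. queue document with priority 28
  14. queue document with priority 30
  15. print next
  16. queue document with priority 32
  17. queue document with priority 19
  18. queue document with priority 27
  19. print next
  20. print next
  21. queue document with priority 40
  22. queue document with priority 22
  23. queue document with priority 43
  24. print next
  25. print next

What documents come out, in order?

24 → 25 → 28 → 19 → 27 → 22 → 29

insert 39 → {39}
insert 42 → {39, 42}
insert 33 → {33, 39, 42}
insert 24 → {24, 33, 39, 42}
insert 35 → {24, 33, 35, 39, 42}
insert 25 → {24, 25, 33, 35, 39, 42}
insert 41 → {24, 25, 33, 35, 39, 41, 42}
print next → 24; now {25, 33, 35, 39, 41, 42}
print next → 25; now {33, 35, 39, 41, 42}
insert 29 → {29, 33, 35, 39, 41, 42}
insert 37 → {29, 33, 35, 37, 39, 41, 42}
insert 34 → {29, 33, 34, 35, 37, 39, 41, 42}
insert 28 → {28, 29, 33, 34, 35, 37, 39, 41, 42}
insert 30 → {28, 29, 30, 33, 34, 35, 37, 39, 41, 42}
print next → 28; now {29, 30, 33, 34, 35, 37, 39, 41, 42}
insert 32 → {29, 30, 32, 33, 34, 35, 37, 39, 41, 42}
insert 19 → {19, 29, 30, 32, 33, 34, 35, 37, 39, 41, 42}
insert 27 → {19, 27, 29, 30, 32, 33, 34, 35, 37, 39, 41, 42}
print next → 19; now {27, 29, 30, 32, 33, 34, 35, 37, 39, 41, 42}
print next → 27; now {29, 30, 32, 33, 34, 35, 37, 39, 41, 42}
insert 40 → {29, 30, 32, 33, 34, 35, 37, 39, 40, 41, 42}
insert 22 → {22, 29, 30, 32, 33, 34, 35, 37, 39, 40, 41, 42}
insert 43 → {22, 29, 30, 32, 33, 34, 35, 37, 39, 40, 41, 42, 43}
print next → 22; now {29, 30, 32, 33, 34, 35, 37, 39, 40, 41, 42, 43}
print next → 29; now {30, 32, 33, 34, 35, 37, 39, 40, 41, 42, 43}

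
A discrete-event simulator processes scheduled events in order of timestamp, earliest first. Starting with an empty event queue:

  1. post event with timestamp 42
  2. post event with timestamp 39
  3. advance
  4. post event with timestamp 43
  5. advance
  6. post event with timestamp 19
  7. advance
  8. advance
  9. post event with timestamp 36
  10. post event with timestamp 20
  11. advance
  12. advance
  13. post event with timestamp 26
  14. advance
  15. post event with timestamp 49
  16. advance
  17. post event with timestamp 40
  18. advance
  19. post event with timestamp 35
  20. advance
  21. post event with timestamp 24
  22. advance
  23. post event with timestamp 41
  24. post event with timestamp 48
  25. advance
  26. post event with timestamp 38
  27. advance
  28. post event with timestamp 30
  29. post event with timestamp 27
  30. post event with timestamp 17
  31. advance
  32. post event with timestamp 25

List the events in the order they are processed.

39, 42, 19, 43, 20, 36, 26, 49, 40, 35, 24, 41, 38, 17

insert 42 → {42}
insert 39 → {39, 42}
advance → 39; now {42}
insert 43 → {42, 43}
advance → 42; now {43}
insert 19 → {19, 43}
advance → 19; now {43}
advance → 43; now {}
insert 36 → {36}
insert 20 → {20, 36}
advance → 20; now {36}
advance → 36; now {}
insert 26 → {26}
advance → 26; now {}
insert 49 → {49}
advance → 49; now {}
insert 40 → {40}
advance → 40; now {}
insert 35 → {35}
advance → 35; now {}
insert 24 → {24}
advance → 24; now {}
insert 41 → {41}
insert 48 → {41, 48}
advance → 41; now {48}
insert 38 → {38, 48}
advance → 38; now {48}
insert 30 → {30, 48}
insert 27 → {27, 30, 48}
insert 17 → {17, 27, 30, 48}
advance → 17; now {27, 30, 48}
insert 25 → {25, 27, 30, 48}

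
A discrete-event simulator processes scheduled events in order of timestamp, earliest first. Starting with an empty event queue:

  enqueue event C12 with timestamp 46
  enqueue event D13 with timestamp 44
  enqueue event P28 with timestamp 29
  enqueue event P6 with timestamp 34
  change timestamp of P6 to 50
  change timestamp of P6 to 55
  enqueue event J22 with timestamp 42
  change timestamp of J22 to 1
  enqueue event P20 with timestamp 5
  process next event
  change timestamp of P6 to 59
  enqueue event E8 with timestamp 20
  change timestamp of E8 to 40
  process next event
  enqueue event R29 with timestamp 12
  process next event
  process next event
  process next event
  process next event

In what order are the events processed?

J22 → P20 → R29 → P28 → E8 → D13

add C12 (timestamp 46) → {C12:46}
add D13 (timestamp 44) → {D13:44, C12:46}
add P28 (timestamp 29) → {P28:29, D13:44, C12:46}
add P6 (timestamp 34) → {P28:29, P6:34, D13:44, C12:46}
update P6 to timestamp 50 → {P28:29, D13:44, C12:46, P6:50}
update P6 to timestamp 55 → {P28:29, D13:44, C12:46, P6:55}
add J22 (timestamp 42) → {P28:29, J22:42, D13:44, C12:46, P6:55}
update J22 to timestamp 1 → {J22:1, P28:29, D13:44, C12:46, P6:55}
add P20 (timestamp 5) → {J22:1, P20:5, P28:29, D13:44, C12:46, P6:55}
process next event → J22; now {P20:5, P28:29, D13:44, C12:46, P6:55}
update P6 to timestamp 59 → {P20:5, P28:29, D13:44, C12:46, P6:59}
add E8 (timestamp 20) → {P20:5, E8:20, P28:29, D13:44, C12:46, P6:59}
update E8 to timestamp 40 → {P20:5, P28:29, E8:40, D13:44, C12:46, P6:59}
process next event → P20; now {P28:29, E8:40, D13:44, C12:46, P6:59}
add R29 (timestamp 12) → {R29:12, P28:29, E8:40, D13:44, C12:46, P6:59}
process next event → R29; now {P28:29, E8:40, D13:44, C12:46, P6:59}
process next event → P28; now {E8:40, D13:44, C12:46, P6:59}
process next event → E8; now {D13:44, C12:46, P6:59}
process next event → D13; now {C12:46, P6:59}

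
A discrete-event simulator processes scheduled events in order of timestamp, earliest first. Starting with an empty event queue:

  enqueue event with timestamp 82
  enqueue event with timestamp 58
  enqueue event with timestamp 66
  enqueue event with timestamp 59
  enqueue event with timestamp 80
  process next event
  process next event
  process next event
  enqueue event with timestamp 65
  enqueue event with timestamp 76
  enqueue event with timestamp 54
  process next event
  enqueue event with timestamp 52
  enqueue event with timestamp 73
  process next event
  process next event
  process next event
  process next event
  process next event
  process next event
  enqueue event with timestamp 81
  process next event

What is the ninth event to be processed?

80

insert 82 → {82}
insert 58 → {58, 82}
insert 66 → {58, 66, 82}
insert 59 → {58, 59, 66, 82}
insert 80 → {58, 59, 66, 80, 82}
process next event → 58; now {59, 66, 80, 82}
process next event → 59; now {66, 80, 82}
process next event → 66; now {80, 82}
insert 65 → {65, 80, 82}
insert 76 → {65, 76, 80, 82}
insert 54 → {54, 65, 76, 80, 82}
process next event → 54; now {65, 76, 80, 82}
insert 52 → {52, 65, 76, 80, 82}
insert 73 → {52, 65, 73, 76, 80, 82}
process next event → 52; now {65, 73, 76, 80, 82}
process next event → 65; now {73, 76, 80, 82}
process next event → 73; now {76, 80, 82}
process next event → 76; now {80, 82}
process next event → 80; now {82}
process next event → 82; now {}
insert 81 → {81}
process next event → 81; now {}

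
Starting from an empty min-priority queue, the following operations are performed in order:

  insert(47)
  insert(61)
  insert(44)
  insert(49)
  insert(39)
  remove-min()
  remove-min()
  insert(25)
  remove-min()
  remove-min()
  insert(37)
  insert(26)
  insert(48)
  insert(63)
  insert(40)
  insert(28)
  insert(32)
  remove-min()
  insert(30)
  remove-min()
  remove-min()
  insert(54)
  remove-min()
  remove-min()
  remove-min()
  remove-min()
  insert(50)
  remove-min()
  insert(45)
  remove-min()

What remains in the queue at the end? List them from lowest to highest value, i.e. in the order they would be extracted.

50, 54, 61, 63

insert 47 → {47}
insert 61 → {47, 61}
insert 44 → {44, 47, 61}
insert 49 → {44, 47, 49, 61}
insert 39 → {39, 44, 47, 49, 61}
remove-min → 39; now {44, 47, 49, 61}
remove-min → 44; now {47, 49, 61}
insert 25 → {25, 47, 49, 61}
remove-min → 25; now {47, 49, 61}
remove-min → 47; now {49, 61}
insert 37 → {37, 49, 61}
insert 26 → {26, 37, 49, 61}
insert 48 → {26, 37, 48, 49, 61}
insert 63 → {26, 37, 48, 49, 61, 63}
insert 40 → {26, 37, 40, 48, 49, 61, 63}
insert 28 → {26, 28, 37, 40, 48, 49, 61, 63}
insert 32 → {26, 28, 32, 37, 40, 48, 49, 61, 63}
remove-min → 26; now {28, 32, 37, 40, 48, 49, 61, 63}
insert 30 → {28, 30, 32, 37, 40, 48, 49, 61, 63}
remove-min → 28; now {30, 32, 37, 40, 48, 49, 61, 63}
remove-min → 30; now {32, 37, 40, 48, 49, 61, 63}
insert 54 → {32, 37, 40, 48, 49, 54, 61, 63}
remove-min → 32; now {37, 40, 48, 49, 54, 61, 63}
remove-min → 37; now {40, 48, 49, 54, 61, 63}
remove-min → 40; now {48, 49, 54, 61, 63}
remove-min → 48; now {49, 54, 61, 63}
insert 50 → {49, 50, 54, 61, 63}
remove-min → 49; now {50, 54, 61, 63}
insert 45 → {45, 50, 54, 61, 63}
remove-min → 45; now {50, 54, 61, 63}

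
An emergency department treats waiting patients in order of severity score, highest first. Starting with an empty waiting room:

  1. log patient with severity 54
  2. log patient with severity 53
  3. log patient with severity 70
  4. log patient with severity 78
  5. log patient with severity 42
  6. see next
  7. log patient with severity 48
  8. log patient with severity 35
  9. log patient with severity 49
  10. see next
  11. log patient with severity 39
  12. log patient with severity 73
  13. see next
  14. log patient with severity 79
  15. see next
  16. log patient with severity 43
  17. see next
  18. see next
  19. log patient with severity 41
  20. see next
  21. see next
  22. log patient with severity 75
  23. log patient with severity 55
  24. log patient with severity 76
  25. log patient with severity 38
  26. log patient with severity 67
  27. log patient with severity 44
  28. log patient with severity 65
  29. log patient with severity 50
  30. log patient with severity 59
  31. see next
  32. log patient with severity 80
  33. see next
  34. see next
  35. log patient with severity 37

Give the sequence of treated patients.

[78, 70, 73, 79, 54, 53, 49, 48, 76, 80, 75]

insert 54 → {54}
insert 53 → {54, 53}
insert 70 → {70, 54, 53}
insert 78 → {78, 70, 54, 53}
insert 42 → {78, 70, 54, 53, 42}
see next → 78; now {70, 54, 53, 42}
insert 48 → {70, 54, 53, 48, 42}
insert 35 → {70, 54, 53, 48, 42, 35}
insert 49 → {70, 54, 53, 49, 48, 42, 35}
see next → 70; now {54, 53, 49, 48, 42, 35}
insert 39 → {54, 53, 49, 48, 42, 39, 35}
insert 73 → {73, 54, 53, 49, 48, 42, 39, 35}
see next → 73; now {54, 53, 49, 48, 42, 39, 35}
insert 79 → {79, 54, 53, 49, 48, 42, 39, 35}
see next → 79; now {54, 53, 49, 48, 42, 39, 35}
insert 43 → {54, 53, 49, 48, 43, 42, 39, 35}
see next → 54; now {53, 49, 48, 43, 42, 39, 35}
see next → 53; now {49, 48, 43, 42, 39, 35}
insert 41 → {49, 48, 43, 42, 41, 39, 35}
see next → 49; now {48, 43, 42, 41, 39, 35}
see next → 48; now {43, 42, 41, 39, 35}
insert 75 → {75, 43, 42, 41, 39, 35}
insert 55 → {75, 55, 43, 42, 41, 39, 35}
insert 76 → {76, 75, 55, 43, 42, 41, 39, 35}
insert 38 → {76, 75, 55, 43, 42, 41, 39, 38, 35}
insert 67 → {76, 75, 67, 55, 43, 42, 41, 39, 38, 35}
insert 44 → {76, 75, 67, 55, 44, 43, 42, 41, 39, 38, 35}
insert 65 → {76, 75, 67, 65, 55, 44, 43, 42, 41, 39, 38, 35}
insert 50 → {76, 75, 67, 65, 55, 50, 44, 43, 42, 41, 39, 38, 35}
insert 59 → {76, 75, 67, 65, 59, 55, 50, 44, 43, 42, 41, 39, 38, 35}
see next → 76; now {75, 67, 65, 59, 55, 50, 44, 43, 42, 41, 39, 38, 35}
insert 80 → {80, 75, 67, 65, 59, 55, 50, 44, 43, 42, 41, 39, 38, 35}
see next → 80; now {75, 67, 65, 59, 55, 50, 44, 43, 42, 41, 39, 38, 35}
see next → 75; now {67, 65, 59, 55, 50, 44, 43, 42, 41, 39, 38, 35}
insert 37 → {67, 65, 59, 55, 50, 44, 43, 42, 41, 39, 38, 37, 35}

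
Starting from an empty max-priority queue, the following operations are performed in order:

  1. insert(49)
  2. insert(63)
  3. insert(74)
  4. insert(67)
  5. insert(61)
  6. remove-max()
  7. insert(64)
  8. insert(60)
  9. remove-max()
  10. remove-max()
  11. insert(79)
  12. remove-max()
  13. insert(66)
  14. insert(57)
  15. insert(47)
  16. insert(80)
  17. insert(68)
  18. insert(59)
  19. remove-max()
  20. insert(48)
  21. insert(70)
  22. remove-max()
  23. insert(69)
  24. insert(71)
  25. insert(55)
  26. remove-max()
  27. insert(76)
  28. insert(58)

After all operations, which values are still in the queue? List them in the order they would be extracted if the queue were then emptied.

76 → 69 → 68 → 66 → 63 → 61 → 60 → 59 → 58 → 57 → 55 → 49 → 48 → 47

insert 49 → {49}
insert 63 → {63, 49}
insert 74 → {74, 63, 49}
insert 67 → {74, 67, 63, 49}
insert 61 → {74, 67, 63, 61, 49}
remove-max → 74; now {67, 63, 61, 49}
insert 64 → {67, 64, 63, 61, 49}
insert 60 → {67, 64, 63, 61, 60, 49}
remove-max → 67; now {64, 63, 61, 60, 49}
remove-max → 64; now {63, 61, 60, 49}
insert 79 → {79, 63, 61, 60, 49}
remove-max → 79; now {63, 61, 60, 49}
insert 66 → {66, 63, 61, 60, 49}
insert 57 → {66, 63, 61, 60, 57, 49}
insert 47 → {66, 63, 61, 60, 57, 49, 47}
insert 80 → {80, 66, 63, 61, 60, 57, 49, 47}
insert 68 → {80, 68, 66, 63, 61, 60, 57, 49, 47}
insert 59 → {80, 68, 66, 63, 61, 60, 59, 57, 49, 47}
remove-max → 80; now {68, 66, 63, 61, 60, 59, 57, 49, 47}
insert 48 → {68, 66, 63, 61, 60, 59, 57, 49, 48, 47}
insert 70 → {70, 68, 66, 63, 61, 60, 59, 57, 49, 48, 47}
remove-max → 70; now {68, 66, 63, 61, 60, 59, 57, 49, 48, 47}
insert 69 → {69, 68, 66, 63, 61, 60, 59, 57, 49, 48, 47}
insert 71 → {71, 69, 68, 66, 63, 61, 60, 59, 57, 49, 48, 47}
insert 55 → {71, 69, 68, 66, 63, 61, 60, 59, 57, 55, 49, 48, 47}
remove-max → 71; now {69, 68, 66, 63, 61, 60, 59, 57, 55, 49, 48, 47}
insert 76 → {76, 69, 68, 66, 63, 61, 60, 59, 57, 55, 49, 48, 47}
insert 58 → {76, 69, 68, 66, 63, 61, 60, 59, 58, 57, 55, 49, 48, 47}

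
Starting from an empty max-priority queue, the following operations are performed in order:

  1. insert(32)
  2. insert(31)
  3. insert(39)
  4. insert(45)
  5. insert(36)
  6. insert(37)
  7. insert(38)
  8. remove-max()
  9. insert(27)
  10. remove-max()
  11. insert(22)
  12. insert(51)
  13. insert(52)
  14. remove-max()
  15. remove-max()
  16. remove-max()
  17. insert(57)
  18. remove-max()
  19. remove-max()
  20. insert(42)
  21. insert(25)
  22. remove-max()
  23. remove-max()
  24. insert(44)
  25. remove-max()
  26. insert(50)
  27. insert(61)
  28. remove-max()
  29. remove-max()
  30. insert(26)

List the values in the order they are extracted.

insert 32 → {32}
insert 31 → {32, 31}
insert 39 → {39, 32, 31}
insert 45 → {45, 39, 32, 31}
insert 36 → {45, 39, 36, 32, 31}
insert 37 → {45, 39, 37, 36, 32, 31}
insert 38 → {45, 39, 38, 37, 36, 32, 31}
remove-max → 45; now {39, 38, 37, 36, 32, 31}
insert 27 → {39, 38, 37, 36, 32, 31, 27}
remove-max → 39; now {38, 37, 36, 32, 31, 27}
insert 22 → {38, 37, 36, 32, 31, 27, 22}
insert 51 → {51, 38, 37, 36, 32, 31, 27, 22}
insert 52 → {52, 51, 38, 37, 36, 32, 31, 27, 22}
remove-max → 52; now {51, 38, 37, 36, 32, 31, 27, 22}
remove-max → 51; now {38, 37, 36, 32, 31, 27, 22}
remove-max → 38; now {37, 36, 32, 31, 27, 22}
insert 57 → {57, 37, 36, 32, 31, 27, 22}
remove-max → 57; now {37, 36, 32, 31, 27, 22}
remove-max → 37; now {36, 32, 31, 27, 22}
insert 42 → {42, 36, 32, 31, 27, 22}
insert 25 → {42, 36, 32, 31, 27, 25, 22}
remove-max → 42; now {36, 32, 31, 27, 25, 22}
remove-max → 36; now {32, 31, 27, 25, 22}
insert 44 → {44, 32, 31, 27, 25, 22}
remove-max → 44; now {32, 31, 27, 25, 22}
insert 50 → {50, 32, 31, 27, 25, 22}
insert 61 → {61, 50, 32, 31, 27, 25, 22}
remove-max → 61; now {50, 32, 31, 27, 25, 22}
remove-max → 50; now {32, 31, 27, 25, 22}
insert 26 → {32, 31, 27, 26, 25, 22}

45 → 39 → 52 → 51 → 38 → 57 → 37 → 42 → 36 → 44 → 61 → 50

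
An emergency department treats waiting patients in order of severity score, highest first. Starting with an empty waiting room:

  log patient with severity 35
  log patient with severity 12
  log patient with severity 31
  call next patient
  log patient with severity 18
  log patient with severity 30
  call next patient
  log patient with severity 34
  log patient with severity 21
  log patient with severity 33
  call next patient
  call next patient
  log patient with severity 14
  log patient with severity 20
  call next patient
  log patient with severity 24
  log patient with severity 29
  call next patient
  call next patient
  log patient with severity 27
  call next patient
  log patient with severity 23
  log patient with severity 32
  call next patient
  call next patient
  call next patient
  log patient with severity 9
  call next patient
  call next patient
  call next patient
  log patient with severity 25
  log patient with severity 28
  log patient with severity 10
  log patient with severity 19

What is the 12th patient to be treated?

insert 35 → {35}
insert 12 → {35, 12}
insert 31 → {35, 31, 12}
call next patient → 35; now {31, 12}
insert 18 → {31, 18, 12}
insert 30 → {31, 30, 18, 12}
call next patient → 31; now {30, 18, 12}
insert 34 → {34, 30, 18, 12}
insert 21 → {34, 30, 21, 18, 12}
insert 33 → {34, 33, 30, 21, 18, 12}
call next patient → 34; now {33, 30, 21, 18, 12}
call next patient → 33; now {30, 21, 18, 12}
insert 14 → {30, 21, 18, 14, 12}
insert 20 → {30, 21, 20, 18, 14, 12}
call next patient → 30; now {21, 20, 18, 14, 12}
insert 24 → {24, 21, 20, 18, 14, 12}
insert 29 → {29, 24, 21, 20, 18, 14, 12}
call next patient → 29; now {24, 21, 20, 18, 14, 12}
call next patient → 24; now {21, 20, 18, 14, 12}
insert 27 → {27, 21, 20, 18, 14, 12}
call next patient → 27; now {21, 20, 18, 14, 12}
insert 23 → {23, 21, 20, 18, 14, 12}
insert 32 → {32, 23, 21, 20, 18, 14, 12}
call next patient → 32; now {23, 21, 20, 18, 14, 12}
call next patient → 23; now {21, 20, 18, 14, 12}
call next patient → 21; now {20, 18, 14, 12}
insert 9 → {20, 18, 14, 12, 9}
call next patient → 20; now {18, 14, 12, 9}
call next patient → 18; now {14, 12, 9}
call next patient → 14; now {12, 9}
insert 25 → {25, 12, 9}
insert 28 → {28, 25, 12, 9}
insert 10 → {28, 25, 12, 10, 9}
insert 19 → {28, 25, 19, 12, 10, 9}

20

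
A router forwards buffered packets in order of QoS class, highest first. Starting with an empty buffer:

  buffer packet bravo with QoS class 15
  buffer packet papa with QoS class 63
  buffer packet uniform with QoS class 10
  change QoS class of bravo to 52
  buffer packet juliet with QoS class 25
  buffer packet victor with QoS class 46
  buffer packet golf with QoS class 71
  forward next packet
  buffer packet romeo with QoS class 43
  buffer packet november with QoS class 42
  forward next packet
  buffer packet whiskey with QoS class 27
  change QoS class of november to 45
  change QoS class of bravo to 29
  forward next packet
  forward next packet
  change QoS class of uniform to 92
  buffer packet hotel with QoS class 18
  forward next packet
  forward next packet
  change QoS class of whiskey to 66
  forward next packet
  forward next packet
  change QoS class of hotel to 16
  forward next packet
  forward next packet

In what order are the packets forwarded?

add bravo (QoS class 15) → {bravo:15}
add papa (QoS class 63) → {papa:63, bravo:15}
add uniform (QoS class 10) → {papa:63, bravo:15, uniform:10}
update bravo to QoS class 52 → {papa:63, bravo:52, uniform:10}
add juliet (QoS class 25) → {papa:63, bravo:52, juliet:25, uniform:10}
add victor (QoS class 46) → {papa:63, bravo:52, victor:46, juliet:25, uniform:10}
add golf (QoS class 71) → {golf:71, papa:63, bravo:52, victor:46, juliet:25, uniform:10}
forward next packet → golf; now {papa:63, bravo:52, victor:46, juliet:25, uniform:10}
add romeo (QoS class 43) → {papa:63, bravo:52, victor:46, romeo:43, juliet:25, uniform:10}
add november (QoS class 42) → {papa:63, bravo:52, victor:46, romeo:43, november:42, juliet:25, uniform:10}
forward next packet → papa; now {bravo:52, victor:46, romeo:43, november:42, juliet:25, uniform:10}
add whiskey (QoS class 27) → {bravo:52, victor:46, romeo:43, november:42, whiskey:27, juliet:25, uniform:10}
update november to QoS class 45 → {bravo:52, victor:46, november:45, romeo:43, whiskey:27, juliet:25, uniform:10}
update bravo to QoS class 29 → {victor:46, november:45, romeo:43, bravo:29, whiskey:27, juliet:25, uniform:10}
forward next packet → victor; now {november:45, romeo:43, bravo:29, whiskey:27, juliet:25, uniform:10}
forward next packet → november; now {romeo:43, bravo:29, whiskey:27, juliet:25, uniform:10}
update uniform to QoS class 92 → {uniform:92, romeo:43, bravo:29, whiskey:27, juliet:25}
add hotel (QoS class 18) → {uniform:92, romeo:43, bravo:29, whiskey:27, juliet:25, hotel:18}
forward next packet → uniform; now {romeo:43, bravo:29, whiskey:27, juliet:25, hotel:18}
forward next packet → romeo; now {bravo:29, whiskey:27, juliet:25, hotel:18}
update whiskey to QoS class 66 → {whiskey:66, bravo:29, juliet:25, hotel:18}
forward next packet → whiskey; now {bravo:29, juliet:25, hotel:18}
forward next packet → bravo; now {juliet:25, hotel:18}
update hotel to QoS class 16 → {juliet:25, hotel:16}
forward next packet → juliet; now {hotel:16}
forward next packet → hotel; now {}

golf → papa → victor → november → uniform → romeo → whiskey → bravo → juliet → hotel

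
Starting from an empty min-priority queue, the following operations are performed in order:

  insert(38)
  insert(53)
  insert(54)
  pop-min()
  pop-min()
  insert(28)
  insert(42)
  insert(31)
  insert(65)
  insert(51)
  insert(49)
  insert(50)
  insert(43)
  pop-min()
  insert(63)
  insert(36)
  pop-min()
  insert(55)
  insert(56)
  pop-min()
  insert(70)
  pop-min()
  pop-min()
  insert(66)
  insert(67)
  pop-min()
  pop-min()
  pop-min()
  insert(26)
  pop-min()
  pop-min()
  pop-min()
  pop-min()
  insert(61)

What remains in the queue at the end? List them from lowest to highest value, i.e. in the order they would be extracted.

[61, 63, 65, 66, 67, 70]

insert 38 → {38}
insert 53 → {38, 53}
insert 54 → {38, 53, 54}
pop-min → 38; now {53, 54}
pop-min → 53; now {54}
insert 28 → {28, 54}
insert 42 → {28, 42, 54}
insert 31 → {28, 31, 42, 54}
insert 65 → {28, 31, 42, 54, 65}
insert 51 → {28, 31, 42, 51, 54, 65}
insert 49 → {28, 31, 42, 49, 51, 54, 65}
insert 50 → {28, 31, 42, 49, 50, 51, 54, 65}
insert 43 → {28, 31, 42, 43, 49, 50, 51, 54, 65}
pop-min → 28; now {31, 42, 43, 49, 50, 51, 54, 65}
insert 63 → {31, 42, 43, 49, 50, 51, 54, 63, 65}
insert 36 → {31, 36, 42, 43, 49, 50, 51, 54, 63, 65}
pop-min → 31; now {36, 42, 43, 49, 50, 51, 54, 63, 65}
insert 55 → {36, 42, 43, 49, 50, 51, 54, 55, 63, 65}
insert 56 → {36, 42, 43, 49, 50, 51, 54, 55, 56, 63, 65}
pop-min → 36; now {42, 43, 49, 50, 51, 54, 55, 56, 63, 65}
insert 70 → {42, 43, 49, 50, 51, 54, 55, 56, 63, 65, 70}
pop-min → 42; now {43, 49, 50, 51, 54, 55, 56, 63, 65, 70}
pop-min → 43; now {49, 50, 51, 54, 55, 56, 63, 65, 70}
insert 66 → {49, 50, 51, 54, 55, 56, 63, 65, 66, 70}
insert 67 → {49, 50, 51, 54, 55, 56, 63, 65, 66, 67, 70}
pop-min → 49; now {50, 51, 54, 55, 56, 63, 65, 66, 67, 70}
pop-min → 50; now {51, 54, 55, 56, 63, 65, 66, 67, 70}
pop-min → 51; now {54, 55, 56, 63, 65, 66, 67, 70}
insert 26 → {26, 54, 55, 56, 63, 65, 66, 67, 70}
pop-min → 26; now {54, 55, 56, 63, 65, 66, 67, 70}
pop-min → 54; now {55, 56, 63, 65, 66, 67, 70}
pop-min → 55; now {56, 63, 65, 66, 67, 70}
pop-min → 56; now {63, 65, 66, 67, 70}
insert 61 → {61, 63, 65, 66, 67, 70}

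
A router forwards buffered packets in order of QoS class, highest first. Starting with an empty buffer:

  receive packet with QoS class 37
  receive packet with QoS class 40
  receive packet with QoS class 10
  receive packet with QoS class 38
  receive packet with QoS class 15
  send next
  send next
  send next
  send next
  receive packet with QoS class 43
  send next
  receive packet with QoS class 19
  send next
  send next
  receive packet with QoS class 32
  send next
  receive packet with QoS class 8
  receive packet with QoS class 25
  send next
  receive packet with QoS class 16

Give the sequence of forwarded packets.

40 → 38 → 37 → 15 → 43 → 19 → 10 → 32 → 25

insert 37 → {37}
insert 40 → {40, 37}
insert 10 → {40, 37, 10}
insert 38 → {40, 38, 37, 10}
insert 15 → {40, 38, 37, 15, 10}
send next → 40; now {38, 37, 15, 10}
send next → 38; now {37, 15, 10}
send next → 37; now {15, 10}
send next → 15; now {10}
insert 43 → {43, 10}
send next → 43; now {10}
insert 19 → {19, 10}
send next → 19; now {10}
send next → 10; now {}
insert 32 → {32}
send next → 32; now {}
insert 8 → {8}
insert 25 → {25, 8}
send next → 25; now {8}
insert 16 → {16, 8}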